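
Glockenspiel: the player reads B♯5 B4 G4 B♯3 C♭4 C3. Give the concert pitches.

B#7 B6 G6 B#5 Cb6 C5

The glockenspiel sounds a perfect fifteenth above written, so transpose each written note up a perfect fifteenth.
B#5 to B#7
B4 to B6
G4 to G6
B#3 to B#5
Cb4 to Cb6
C3 to C5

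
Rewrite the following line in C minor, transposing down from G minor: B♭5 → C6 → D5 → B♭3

Eb5 F5 G4 Eb3

From G down to C is a perfect fifth; apply that to each pitch.
Bb5 gives Eb5
C6 gives F5
D5 gives G4
Bb3 gives Eb3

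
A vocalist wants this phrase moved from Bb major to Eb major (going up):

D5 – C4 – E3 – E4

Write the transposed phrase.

Bb major to Eb major up is a perfect fourth, so every note moves up by that interval.
D5 gives G5
C4 gives F4
E3 gives A3
E4 gives A4

G5 F4 A3 A4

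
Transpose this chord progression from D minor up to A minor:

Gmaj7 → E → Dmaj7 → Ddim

D minor up to A minor is a perfect fifth; each chord root moves by that interval while the quality stays the same.
Gmaj7: root G up a perfect fifth → D, giving Dmaj7.
E: root E up a perfect fifth → B, giving B.
Dmaj7: root D up a perfect fifth → A, giving Amaj7.
Ddim: root D up a perfect fifth → A, giving Adim.

Dmaj7 B Amaj7 Adim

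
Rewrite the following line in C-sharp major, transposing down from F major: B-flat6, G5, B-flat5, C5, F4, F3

F major to C-sharp major down is a diminished fourth, so every note moves down by that interval.
Bb6 becomes F#6
G5 becomes D#5
Bb5 becomes F#5
C5 becomes G#4
F4 becomes C#4
F3 becomes C#3

F#6 D#5 F#5 G#4 C#4 C#3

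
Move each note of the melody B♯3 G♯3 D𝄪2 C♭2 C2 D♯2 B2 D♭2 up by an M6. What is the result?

B#3 up a major sixth is G##4.
G#3 up a major sixth is E#4.
A major sixth up from D##2 gives B##2.
Cb2: a sixth up reaches A, and 9 semitones makes it Ab2.
C2: a sixth up reaches A, and 9 semitones makes it A2.
D#2 up a major sixth is B#2.
B2 up a major sixth is G#3.
A major sixth up from Db2 gives Bb2.

G##4 E#4 B##2 Ab2 A2 B#2 G#3 Bb2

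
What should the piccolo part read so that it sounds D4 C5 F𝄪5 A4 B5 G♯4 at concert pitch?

D3 C4 F##4 A3 B4 G#3

The piccolo sounds a perfect octave above written, so the written part must be a perfect octave below concert — transpose each note down.
D4 becomes D3
C5 becomes C4
F##5 becomes F##4
A4 becomes A3
B5 becomes B4
G#4 becomes G#3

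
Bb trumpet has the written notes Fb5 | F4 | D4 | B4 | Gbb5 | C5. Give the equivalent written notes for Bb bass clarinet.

Fb6 F5 D5 B5 Gbb6 C6

First find concert pitch: the Bb trumpet sounds a major second below written, so Fb5 F4 D4 B4 Gbb5 C5 sounds Ebb5 Eb4 C4 A4 Fbb5 Bb4.
Then write for Bb bass clarinet: it sounds a major ninth below written, so the part must be a major ninth above concert.
Ebb5 → Fb6
Eb4 → F5
C4 → D5
A4 → B5
Fbb5 → Gbb6
Bb4 → C6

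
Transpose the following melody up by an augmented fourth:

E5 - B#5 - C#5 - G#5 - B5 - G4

E5 gives A#5
B#5 gives E##6
C#5 gives F##5
G#5 gives C##6
B5 gives E#6
G4 gives C#5

A#5 E##6 F##5 C##6 E#6 C#5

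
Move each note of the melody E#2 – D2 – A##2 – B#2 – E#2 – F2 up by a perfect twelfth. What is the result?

B#3 A3 E##4 F##4 B#3 C4

E#2 → B#3
D2 → A3
A##2 → E##4
B#2 → F##4
E#2 → B#3
F2 → C4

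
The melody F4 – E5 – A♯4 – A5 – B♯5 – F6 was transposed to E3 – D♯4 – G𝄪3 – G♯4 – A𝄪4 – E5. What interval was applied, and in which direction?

down a minor ninth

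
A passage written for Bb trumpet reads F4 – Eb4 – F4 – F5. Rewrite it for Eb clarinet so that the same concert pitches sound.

C4 Bb3 C4 C5

First find concert pitch: the Bb trumpet sounds a major second below written, so F4 Eb4 F4 F5 sounds Eb4 Db4 Eb4 Eb5.
Then write for Eb clarinet: it sounds a minor third above written, so the part must be a minor third below concert.
Eb4 → C4
Db4 → Bb3
Eb4 → C4
Eb5 → C5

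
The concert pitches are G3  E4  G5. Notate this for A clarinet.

The A clarinet sounds a minor third below written, so the written part must be a minor third above concert — transpose each note up.
G3 gives Bb3
E4 gives G4
G5 gives Bb5

Bb3 G4 Bb5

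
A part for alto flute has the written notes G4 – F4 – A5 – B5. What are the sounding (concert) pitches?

Written C4 on the alto flute sounds as G3, a perfect fourth lower; apply that shift to every note.
G4 becomes D4
F4 becomes C4
A5 becomes E5
B5 becomes F#5

D4 C4 E5 F#5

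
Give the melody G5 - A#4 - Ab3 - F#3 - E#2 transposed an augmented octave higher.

G#6 A##5 A4 F##4 E##3

G5 up an augmented octave is G#6.
A#4 up an augmented octave is A##5.
Ab3: an octave up reaches A, and 13 semitones makes it A4.
F#3 up an augmented octave is F##4.
An augmented octave up from E#2 gives E##3.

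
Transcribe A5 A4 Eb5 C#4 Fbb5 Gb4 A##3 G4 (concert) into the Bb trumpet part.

Written C4 sounds as Bb3 on the Bb trumpet, so concert pitches are written a major second up.
A5 -> B5
A4 -> B4
Eb5 -> F5
C#4 -> D#4
Fbb5 -> Gbb5
Gb4 -> Ab4
A##3 -> B##3
G4 -> A4

B5 B4 F5 D#4 Gbb5 Ab4 B##3 A4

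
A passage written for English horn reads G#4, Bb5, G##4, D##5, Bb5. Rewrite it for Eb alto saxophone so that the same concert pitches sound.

A#4 C6 A##4 E##5 C6

First find concert pitch: the English horn sounds a perfect fifth below written, so G#4 Bb5 G##4 D##5 Bb5 sounds C#4 Eb5 C##4 G##4 Eb5.
Then write for Eb alto saxophone: it sounds a major sixth below written, so the part must be a major sixth above concert.
C#4 → A#4
Eb5 → C6
C##4 → A##4
G##4 → E##5
Eb5 → C6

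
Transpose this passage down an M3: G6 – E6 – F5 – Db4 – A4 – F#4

G6 → Eb6
E6 → C6
F5 → Db5
Db4 → Bbb3
A4 → F4
F#4 → D4

Eb6 C6 Db5 Bbb3 F4 D4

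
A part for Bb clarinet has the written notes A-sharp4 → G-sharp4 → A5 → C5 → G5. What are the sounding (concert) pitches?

G#4 F#4 G5 Bb4 F5

Written C4 on the Bb clarinet sounds as Bb3, a major second lower; apply that shift to every note.
A#4 to G#4
G#4 to F#4
A5 to G5
C5 to Bb4
G5 to F5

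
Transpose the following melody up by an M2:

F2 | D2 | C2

G2 E2 D2

F2 gives G2
D2 gives E2
C2 gives D2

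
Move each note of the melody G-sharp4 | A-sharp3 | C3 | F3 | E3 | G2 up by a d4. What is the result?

C5 D4 Fb3 Bbb3 Ab3 Cb3

G#4 → C5
A#3 → D4
C3 → Fb3
F3 → Bbb3
E3 → Ab3
G2 → Cb3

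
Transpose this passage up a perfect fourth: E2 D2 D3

A2 G2 G3

E2 up a perfect fourth is A2.
D2 up a perfect fourth is G2.
D3: a fourth up reaches G, and 5 semitones makes it G3.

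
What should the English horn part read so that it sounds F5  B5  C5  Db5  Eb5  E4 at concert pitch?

The English horn sounds a perfect fifth below written, so the written part must be a perfect fifth above concert — transpose each note up.
F5 gives C6
B5 gives F#6
C5 gives G5
Db5 gives Ab5
Eb5 gives Bb5
E4 gives B4

C6 F#6 G5 Ab5 Bb5 B4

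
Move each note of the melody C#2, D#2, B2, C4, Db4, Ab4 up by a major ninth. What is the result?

C#2 gives D#3
D#2 gives E#3
B2 gives C#4
C4 gives D5
Db4 gives Eb5
Ab4 gives Bb5

D#3 E#3 C#4 D5 Eb5 Bb5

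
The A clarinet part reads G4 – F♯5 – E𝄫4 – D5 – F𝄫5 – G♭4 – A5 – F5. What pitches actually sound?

The A clarinet sounds a minor third below written, so transpose each written note down a minor third.
G4 -> E4
F#5 -> D#5
Ebb4 -> Cb4
D5 -> B4
Fbb5 -> Dbb5
Gb4 -> Eb4
A5 -> F#5
F5 -> D5

E4 D#5 Cb4 B4 Dbb5 Eb4 F#5 D5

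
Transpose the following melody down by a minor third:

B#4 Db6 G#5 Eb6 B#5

G##4 Bb5 E#5 C6 G##5

B#4 becomes G##4
Db6 becomes Bb5
G#5 becomes E#5
Eb6 becomes C6
B#5 becomes G##5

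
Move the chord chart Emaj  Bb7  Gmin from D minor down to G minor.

D minor down to G minor is a perfect fifth; each chord root moves by that interval while the quality stays the same.
Emaj: root E down a perfect fifth → A, giving Amaj.
Bb7: root Bb down a perfect fifth → Eb, giving Eb7.
Gmin: root G down a perfect fifth → C, giving Cmin.

Amaj Eb7 Cmin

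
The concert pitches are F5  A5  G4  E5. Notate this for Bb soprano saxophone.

G5 B5 A4 F#5

The Bb soprano saxophone sounds a major second below written, so the written part must be a major second above concert — transpose each note up.
F5 -> G5
A5 -> B5
G4 -> A4
E5 -> F#5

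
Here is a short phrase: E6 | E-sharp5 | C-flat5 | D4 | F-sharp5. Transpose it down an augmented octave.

E6 -> Eb5
E#5 -> E4
Cb5 -> Cbb4
D4 -> Db3
F#5 -> F4

Eb5 E4 Cbb4 Db3 F4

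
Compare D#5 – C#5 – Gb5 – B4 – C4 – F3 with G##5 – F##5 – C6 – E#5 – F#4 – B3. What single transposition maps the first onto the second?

up an augmented fourth

Take the first pair: D#5 → G##5. D to G spans 4 letter names, so the interval is some kind of fourth.
D#5 to G##5 is 6 semitones, which makes it an augmented fourth; the second version is higher, so the direction is up.
Checking another pair — F3 → B3 — gives the same interval.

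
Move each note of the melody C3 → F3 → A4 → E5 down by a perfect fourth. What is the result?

G2 C3 E4 B4

C3 down a perfect fourth is G2.
F3: a fourth down reaches C, and 5 semitones makes it C3.
A4: a fourth down reaches E, and 5 semitones makes it E4.
A perfect fourth down from E5 gives B4.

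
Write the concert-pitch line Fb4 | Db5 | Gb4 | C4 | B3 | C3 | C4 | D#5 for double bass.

The double bass sounds a perfect octave below written, so the written part must be a perfect octave above concert — transpose each note up.
Fb4 gives Fb5
Db5 gives Db6
Gb4 gives Gb5
C4 gives C5
B3 gives B4
C3 gives C4
C4 gives C5
D#5 gives D#6

Fb5 Db6 Gb5 C5 B4 C4 C5 D#6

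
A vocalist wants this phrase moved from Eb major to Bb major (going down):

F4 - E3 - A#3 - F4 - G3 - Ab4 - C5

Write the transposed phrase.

C4 B2 E#3 C4 D3 Eb4 G4

From Eb down to Bb is a perfect fourth; apply that to each pitch.
F4 gives C4
E3 gives B2
A#3 gives E#3
F4 gives C4
G3 gives D3
Ab4 gives Eb4
C5 gives G4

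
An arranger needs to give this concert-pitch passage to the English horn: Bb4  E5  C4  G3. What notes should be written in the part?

F5 B5 G4 D4

Written C4 sounds as F3 on the English horn, so concert pitches are written a perfect fifth up.
Bb4 gives F5
E5 gives B5
C4 gives G4
G3 gives D4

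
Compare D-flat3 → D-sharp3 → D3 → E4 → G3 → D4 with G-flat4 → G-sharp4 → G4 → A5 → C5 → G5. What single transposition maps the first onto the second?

Take the first pair: Db3 → Gb4. D to G spans 11 letter names, so the interval is some kind of eleventh.
Db3 to Gb4 is 17 semitones, which makes it a perfect eleventh; the second version is higher, so the direction is up.
Checking another pair — D4 → G5 — gives the same interval.

up a perfect eleventh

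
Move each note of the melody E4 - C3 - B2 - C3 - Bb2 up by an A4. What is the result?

An augmented fourth up from E4 gives A#4.
C3 up an augmented fourth is F#3.
An augmented fourth up from B2 gives E#3.
C3: a fourth up reaches F, and 6 semitones makes it F#3.
Bb2 up an augmented fourth is E3.

A#4 F#3 E#3 F#3 E3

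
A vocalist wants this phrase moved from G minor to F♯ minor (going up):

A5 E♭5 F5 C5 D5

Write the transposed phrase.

G#6 D6 E6 B5 C#6

G minor to F♯ minor up is a major seventh, so every note moves up by that interval.
A5 to G#6
Eb5 to D6
F5 to E6
C5 to B5
D5 to C#6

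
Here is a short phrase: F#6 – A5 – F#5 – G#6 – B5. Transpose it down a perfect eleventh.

C#5 E4 C#4 D#5 F#4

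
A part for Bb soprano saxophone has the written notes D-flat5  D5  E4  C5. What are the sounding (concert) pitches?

Written C4 on the Bb soprano saxophone sounds as Bb3, a major second lower; apply that shift to every note.
Db5 becomes Cb5
D5 becomes C5
E4 becomes D4
C5 becomes Bb4

Cb5 C5 D4 Bb4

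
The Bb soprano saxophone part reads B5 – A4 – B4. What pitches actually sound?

A5 G4 A4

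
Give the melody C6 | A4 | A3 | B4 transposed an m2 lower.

B5 G#4 G#3 A#4

C6: a second down reaches B, and 1 semitone makes it B5.
A4: a second down reaches G, and 1 semitone makes it G#4.
A3 down a minor second is G#3.
A minor second down from B4 gives A#4.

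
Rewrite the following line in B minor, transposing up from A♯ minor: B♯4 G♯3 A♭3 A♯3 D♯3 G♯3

From A♯ up to B is a minor second; apply that to each pitch.
B#4 gives C#5
G#3 gives A3
Ab3 gives Bbb3
A#3 gives B3
D#3 gives E3
G#3 gives A3

C#5 A3 Bbb3 B3 E3 A3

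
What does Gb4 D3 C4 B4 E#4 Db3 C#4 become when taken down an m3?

A minor third down from Gb4 gives Eb4.
D3: a third down reaches B, and 3 semitones makes it B2.
A minor third down from C4 gives A3.
A minor third down from B4 gives G#4.
E#4 down a minor third is C##4.
Db3: a third down reaches B, and 3 semitones makes it Bb2.
A minor third down from C#4 gives A#3.

Eb4 B2 A3 G#4 C##4 Bb2 A#3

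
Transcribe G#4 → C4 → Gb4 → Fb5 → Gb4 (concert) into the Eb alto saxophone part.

The Eb alto saxophone sounds a major sixth below written, so the written part must be a major sixth above concert — transpose each note up.
G#4 becomes E#5
C4 becomes A4
Gb4 becomes Eb5
Fb5 becomes Db6
Gb4 becomes Eb5

E#5 A4 Eb5 Db6 Eb5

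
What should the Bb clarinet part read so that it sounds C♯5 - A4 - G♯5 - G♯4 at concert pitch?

The Bb clarinet sounds a major second below written, so the written part must be a major second above concert — transpose each note up.
C#5 becomes D#5
A4 becomes B4
G#5 becomes A#5
G#4 becomes A#4

D#5 B4 A#5 A#4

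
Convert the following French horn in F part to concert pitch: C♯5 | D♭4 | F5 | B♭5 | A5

F#4 Gb3 Bb4 Eb5 D5

The French horn in F sounds a perfect fifth below written, so transpose each written note down a perfect fifth.
C#5 to F#4
Db4 to Gb3
F5 to Bb4
Bb5 to Eb5
A5 to D5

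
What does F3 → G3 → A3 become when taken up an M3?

A major third up from F3 gives A3.
A major third up from G3 gives B3.
A3 up a major third is C#4.

A3 B3 C#4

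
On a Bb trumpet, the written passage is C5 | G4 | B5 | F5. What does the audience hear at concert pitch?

The Bb trumpet sounds a major second below written, so transpose each written note down a major second.
C5 -> Bb4
G4 -> F4
B5 -> A5
F5 -> Eb5

Bb4 F4 A5 Eb5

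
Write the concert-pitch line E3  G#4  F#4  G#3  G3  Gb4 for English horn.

Written C4 sounds as F3 on the English horn, so concert pitches are written a perfect fifth up.
E3 -> B3
G#4 -> D#5
F#4 -> C#5
G#3 -> D#4
G3 -> D4
Gb4 -> Db5

B3 D#5 C#5 D#4 D4 Db5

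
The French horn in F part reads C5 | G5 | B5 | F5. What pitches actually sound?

F4 C5 E5 Bb4

Written C4 on the French horn in F sounds as F3, a perfect fifth lower; apply that shift to every note.
C5 -> F4
G5 -> C5
B5 -> E5
F5 -> Bb4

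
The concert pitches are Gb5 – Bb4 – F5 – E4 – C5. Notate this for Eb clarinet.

Written C4 sounds as Eb4 on the Eb clarinet, so concert pitches are written a minor third down.
Gb5 to Eb5
Bb4 to G4
F5 to D5
E4 to C#4
C5 to A4

Eb5 G4 D5 C#4 A4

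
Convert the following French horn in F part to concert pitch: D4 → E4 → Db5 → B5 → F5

G3 A3 Gb4 E5 Bb4

The French horn in F sounds a perfect fifth below written, so transpose each written note down a perfect fifth.
D4 -> G3
E4 -> A3
Db5 -> Gb4
B5 -> E5
F5 -> Bb4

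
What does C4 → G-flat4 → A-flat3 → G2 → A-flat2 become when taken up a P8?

C5 Gb5 Ab4 G3 Ab3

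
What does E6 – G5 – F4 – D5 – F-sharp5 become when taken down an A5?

E6 gives Ab5
G5 gives Cb5
F4 gives Bbb3
D5 gives Gb4
F#5 gives Bb4

Ab5 Cb5 Bbb3 Gb4 Bb4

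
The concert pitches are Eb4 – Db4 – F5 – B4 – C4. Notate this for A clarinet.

Gb4 Fb4 Ab5 D5 Eb4

The A clarinet sounds a minor third below written, so the written part must be a minor third above concert — transpose each note up.
Eb4 becomes Gb4
Db4 becomes Fb4
F5 becomes Ab5
B4 becomes D5
C4 becomes Eb4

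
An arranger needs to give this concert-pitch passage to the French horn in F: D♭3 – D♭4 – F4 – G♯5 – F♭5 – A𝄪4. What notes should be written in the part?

Written C4 sounds as F3 on the French horn in F, so concert pitches are written a perfect fifth up.
Db3 becomes Ab3
Db4 becomes Ab4
F4 becomes C5
G#5 becomes D#6
Fb5 becomes Cb6
A##4 becomes E##5

Ab3 Ab4 C5 D#6 Cb6 E##5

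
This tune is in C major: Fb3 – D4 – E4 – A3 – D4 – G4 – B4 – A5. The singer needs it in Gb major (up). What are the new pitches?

C major to Gb major up is a diminished fifth, so every note moves up by that interval.
Fb3 gives Cbb4
D4 gives Ab4
E4 gives Bb4
A3 gives Eb4
D4 gives Ab4
G4 gives Db5
B4 gives F5
A5 gives Eb6

Cbb4 Ab4 Bb4 Eb4 Ab4 Db5 F5 Eb6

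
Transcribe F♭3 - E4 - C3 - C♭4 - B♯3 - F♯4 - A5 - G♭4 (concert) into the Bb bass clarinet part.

Gb4 F#5 D4 Db5 C##5 G#5 B6 Ab5

The Bb bass clarinet sounds a major ninth below written, so the written part must be a major ninth above concert — transpose each note up.
Fb3 -> Gb4
E4 -> F#5
C3 -> D4
Cb4 -> Db5
B#3 -> C##5
F#4 -> G#5
A5 -> B6
Gb4 -> Ab5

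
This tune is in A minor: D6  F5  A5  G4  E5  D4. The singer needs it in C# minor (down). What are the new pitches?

From A down to C# is a minor sixth; apply that to each pitch.
D6 gives F#5
F5 gives A4
A5 gives C#5
G4 gives B3
E5 gives G#4
D4 gives F#3

F#5 A4 C#5 B3 G#4 F#3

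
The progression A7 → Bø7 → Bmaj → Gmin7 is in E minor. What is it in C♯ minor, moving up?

F#7 G#ø7 G#maj Emin7

E minor up to C♯ minor is a major sixth; each chord root moves by that interval while the quality stays the same.
A7: root A up a major sixth → F#, giving F#7.
Bø7: root B up a major sixth → G#, giving G#ø7.
Bmaj: root B up a major sixth → G#, giving G#maj.
Gmin7: root G up a major sixth → E, giving Emin7.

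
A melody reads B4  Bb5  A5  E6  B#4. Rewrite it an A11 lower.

F3 Fb4 Eb4 Bb4 F#3

B4 down an augmented eleventh is F3.
Bb5 down an augmented eleventh is Fb4.
A5 down an augmented eleventh is Eb4.
E6: an eleventh down reaches B, and 18 semitones makes it Bb4.
B#4 down an augmented eleventh is F#3.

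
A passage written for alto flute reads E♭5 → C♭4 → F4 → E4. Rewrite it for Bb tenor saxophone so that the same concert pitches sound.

C6 Ab4 D5 C#5

First find concert pitch: the alto flute sounds a perfect fourth below written, so E♭5 C♭4 F4 E4 sounds Bb4 Gb3 C4 B3.
Then write for Bb tenor saxophone: it sounds a major ninth below written, so the part must be a major ninth above concert.
Bb4 → C6
Gb3 → Ab4
C4 → D5
B3 → C#5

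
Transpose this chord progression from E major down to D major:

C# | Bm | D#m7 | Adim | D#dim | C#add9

E major down to D major is a major second; each chord root moves by that interval while the quality stays the same.
C#: root C# down a major second → B, giving B.
Bm: root B down a major second → A, giving Am.
D#m7: root D# down a major second → C#, giving C#m7.
Adim: root A down a major second → G, giving Gdim.
D#dim: root D# down a major second → C#, giving C#dim.
C#add9: root C# down a major second → B, giving Badd9.

B Am C#m7 Gdim C#dim Badd9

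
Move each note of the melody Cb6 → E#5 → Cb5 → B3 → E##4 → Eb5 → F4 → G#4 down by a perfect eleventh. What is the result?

Cb6 down a perfect eleventh is Gb4.
E#5 down a perfect eleventh is B#3.
Cb5: an eleventh down reaches G, and 17 semitones makes it Gb3.
B3: an eleventh down reaches F, and 17 semitones makes it F#2.
E##4 down a perfect eleventh is B##2.
A perfect eleventh down from Eb5 gives Bb3.
F4 down a perfect eleventh is C3.
A perfect eleventh down from G#4 gives D#3.

Gb4 B#3 Gb3 F#2 B##2 Bb3 C3 D#3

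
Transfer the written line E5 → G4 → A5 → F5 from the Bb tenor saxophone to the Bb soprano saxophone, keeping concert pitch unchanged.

E4 G3 A4 F4

First find concert pitch: the Bb tenor saxophone sounds a major ninth below written, so E5 G4 A5 F5 sounds D4 F3 G4 Eb4.
Then write for Bb soprano saxophone: it sounds a major second below written, so the part must be a major second above concert.
D4 → E4
F3 → G3
G4 → A4
Eb4 → F4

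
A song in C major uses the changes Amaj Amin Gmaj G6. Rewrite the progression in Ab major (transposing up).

Fmaj Fmin Ebmaj Eb6

C major up to Ab major is a minor sixth; each chord root moves by that interval while the quality stays the same.
Amaj: root A up a minor sixth → F, giving Fmaj.
Amin: root A up a minor sixth → F, giving Fmin.
Gmaj: root G up a minor sixth → Eb, giving Ebmaj.
G6: root G up a minor sixth → Eb, giving Eb6.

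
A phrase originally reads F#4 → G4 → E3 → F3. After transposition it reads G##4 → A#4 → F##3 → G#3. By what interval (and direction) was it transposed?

up an augmented second

Take the first pair: F#4 → G##4. F to G spans 2 letter names, so the interval is some kind of second.
F#4 to G##4 is 3 semitones, which makes it an augmented second; the second version is higher, so the direction is up.
Checking another pair — F3 → G#3 — gives the same interval.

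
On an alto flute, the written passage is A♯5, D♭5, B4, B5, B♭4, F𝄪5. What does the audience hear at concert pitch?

E#5 Ab4 F#4 F#5 F4 C##5

The alto flute sounds a perfect fourth below written, so transpose each written note down a perfect fourth.
A#5 gives E#5
Db5 gives Ab4
B4 gives F#4
B5 gives F#5
Bb4 gives F4
F##5 gives C##5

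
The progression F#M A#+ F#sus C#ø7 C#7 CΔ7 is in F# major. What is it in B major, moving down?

BM D#+ Bsus F#ø7 F#7 FΔ7

F# major down to B major is a perfect fifth; each chord root moves by that interval while the quality stays the same.
F#M: root F# down a perfect fifth → B, giving BM.
A#+: root A# down a perfect fifth → D#, giving D#+.
F#sus: root F# down a perfect fifth → B, giving Bsus.
C#ø7: root C# down a perfect fifth → F#, giving F#ø7.
C#7: root C# down a perfect fifth → F#, giving F#7.
CΔ7: root C down a perfect fifth → F, giving FΔ7.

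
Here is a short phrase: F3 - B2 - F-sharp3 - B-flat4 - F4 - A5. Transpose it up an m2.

F3 up a minor second is Gb3.
B2 up a minor second is C3.
F#3: a second up reaches G, and 1 semitone makes it G3.
Bb4 up a minor second is Cb5.
F4 up a minor second is Gb4.
A5 up a minor second is Bb5.

Gb3 C3 G3 Cb5 Gb4 Bb5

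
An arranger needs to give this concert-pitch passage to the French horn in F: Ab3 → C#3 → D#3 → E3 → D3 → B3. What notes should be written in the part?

Eb4 G#3 A#3 B3 A3 F#4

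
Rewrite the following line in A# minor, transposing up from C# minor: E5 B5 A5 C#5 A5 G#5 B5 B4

C#6 G#6 F#6 A#5 F#6 E#6 G#6 G#5

From C# up to A# is a major sixth; apply that to each pitch.
E5 becomes C#6
B5 becomes G#6
A5 becomes F#6
C#5 becomes A#5
A5 becomes F#6
G#5 becomes E#6
B5 becomes G#6
B4 becomes G#5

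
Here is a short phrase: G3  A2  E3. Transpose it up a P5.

D4 E3 B3

G3 to D4
A2 to E3
E3 to B3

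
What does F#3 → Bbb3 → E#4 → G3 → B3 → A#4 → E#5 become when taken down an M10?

D2 Gbb2 C#3 Eb2 G2 F#3 C#4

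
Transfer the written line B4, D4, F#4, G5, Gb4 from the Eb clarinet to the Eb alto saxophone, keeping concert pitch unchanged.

B5 D5 F#5 G6 Gb5

First find concert pitch: the Eb clarinet sounds a minor third above written, so B4 D4 F#4 G5 Gb4 sounds D5 F4 A4 Bb5 Bbb4.
Then write for Eb alto saxophone: it sounds a major sixth below written, so the part must be a major sixth above concert.
D5 → B5
F4 → D5
A4 → F#5
Bb5 → G6
Bbb4 → Gb5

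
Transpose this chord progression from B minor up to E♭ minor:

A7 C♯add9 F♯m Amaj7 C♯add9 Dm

Db7 Fadd9 Bbm Dbmaj7 Fadd9 Gbm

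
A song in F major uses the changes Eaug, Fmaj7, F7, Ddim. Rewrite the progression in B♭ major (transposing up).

F major up to B♭ major is a perfect fourth; each chord root moves by that interval while the quality stays the same.
Eaug: root E up a perfect fourth → A, giving Aaug.
Fmaj7: root F up a perfect fourth → Bb, giving Bbmaj7.
F7: root F up a perfect fourth → Bb, giving Bb7.
Ddim: root D up a perfect fourth → G, giving Gdim.

Aaug Bbmaj7 Bb7 Gdim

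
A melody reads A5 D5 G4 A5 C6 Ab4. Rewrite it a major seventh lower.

Bb4 Eb4 Ab3 Bb4 Db5 Bbb3

A major seventh down from A5 gives Bb4.
D5: a seventh down reaches E, and 11 semitones makes it Eb4.
G4: a seventh down reaches A, and 11 semitones makes it Ab3.
A major seventh down from A5 gives Bb4.
A major seventh down from C6 gives Db5.
Ab4 down a major seventh is Bbb3.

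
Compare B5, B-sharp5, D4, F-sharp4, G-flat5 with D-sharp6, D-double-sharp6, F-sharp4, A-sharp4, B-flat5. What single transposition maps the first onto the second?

From B5 to D#6 is 3 letter names — a third of some quality.
B5 to D#6 is 4 semitones, which makes it a major third; the second version is higher, so the direction is up.
Checking another pair — Gb5 → Bb5 — gives the same interval.

up a major third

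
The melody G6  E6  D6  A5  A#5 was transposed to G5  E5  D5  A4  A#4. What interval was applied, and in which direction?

down a perfect octave

From G6 to G5 is 8 letter names — an octave of some quality.
G5 to G6 is 12 semitones, which makes it a perfect octave; the second version is lower, so the direction is down.
Checking another pair — A#5 → A#4 — gives the same interval.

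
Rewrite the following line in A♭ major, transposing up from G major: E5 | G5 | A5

F5 Ab5 Bb5

From G up to A♭ is a minor second; apply that to each pitch.
E5 gives F5
G5 gives Ab5
A5 gives Bb5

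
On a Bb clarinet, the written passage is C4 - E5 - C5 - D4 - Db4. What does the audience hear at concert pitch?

Written C4 on the Bb clarinet sounds as Bb3, a major second lower; apply that shift to every note.
C4 becomes Bb3
E5 becomes D5
C5 becomes Bb4
D4 becomes C4
Db4 becomes Cb4

Bb3 D5 Bb4 C4 Cb4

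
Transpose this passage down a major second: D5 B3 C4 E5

C5 A3 Bb3 D5

D5 gives C5
B3 gives A3
C4 gives Bb3
E5 gives D5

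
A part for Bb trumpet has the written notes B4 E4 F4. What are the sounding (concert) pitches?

A4 D4 Eb4

Written C4 on the Bb trumpet sounds as Bb3, a major second lower; apply that shift to every note.
B4 to A4
E4 to D4
F4 to Eb4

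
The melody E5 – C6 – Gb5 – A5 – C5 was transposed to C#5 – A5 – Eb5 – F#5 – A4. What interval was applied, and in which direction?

down a minor third

Take the first pair: E5 → C#5. E to C spans 3 letter names, so the interval is some kind of third.
C#5 to E5 is 3 semitones, which makes it a minor third; the second version is lower, so the direction is down.
Checking another pair — C5 → A4 — gives the same interval.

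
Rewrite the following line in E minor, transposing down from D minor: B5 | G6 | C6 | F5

C#5 A5 D5 G4

D minor to E minor down is a minor seventh, so every note moves down by that interval.
B5 -> C#5
G6 -> A5
C6 -> D5
F5 -> G4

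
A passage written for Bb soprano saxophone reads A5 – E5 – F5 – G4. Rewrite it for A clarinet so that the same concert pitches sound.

Bb5 F5 Gb5 Ab4

First find concert pitch: the Bb soprano saxophone sounds a major second below written, so A5 E5 F5 G4 sounds G5 D5 Eb5 F4.
Then write for A clarinet: it sounds a minor third below written, so the part must be a minor third above concert.
G5 → Bb5
D5 → F5
Eb5 → Gb5
F4 → Ab4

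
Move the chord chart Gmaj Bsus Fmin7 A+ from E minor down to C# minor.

Emaj G#sus Dmin7 F#+

E minor down to C# minor is a minor third; each chord root moves by that interval while the quality stays the same.
Gmaj: root G down a minor third → E, giving Emaj.
Bsus: root B down a minor third → G#, giving G#sus.
Fmin7: root F down a minor third → D, giving Dmin7.
A+: root A down a minor third → F#, giving F#+.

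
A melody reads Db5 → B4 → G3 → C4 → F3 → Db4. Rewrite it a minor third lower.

Bb4 G#4 E3 A3 D3 Bb3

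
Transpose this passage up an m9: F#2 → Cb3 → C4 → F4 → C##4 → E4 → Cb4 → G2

F#2 to G3
Cb3 to Dbb4
C4 to Db5
F4 to Gb5
C##4 to D#5
E4 to F5
Cb4 to Dbb5
G2 to Ab3

G3 Dbb4 Db5 Gb5 D#5 F5 Dbb5 Ab3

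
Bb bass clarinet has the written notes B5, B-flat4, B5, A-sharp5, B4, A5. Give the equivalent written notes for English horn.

E5 Eb4 E5 D#5 E4 D5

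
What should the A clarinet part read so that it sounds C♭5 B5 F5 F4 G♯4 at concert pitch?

Ebb5 D6 Ab5 Ab4 B4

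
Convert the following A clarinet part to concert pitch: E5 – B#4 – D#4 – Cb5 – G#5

C#5 G##4 B#3 Ab4 E#5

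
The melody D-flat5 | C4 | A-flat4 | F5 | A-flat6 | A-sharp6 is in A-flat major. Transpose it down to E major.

A-flat major to E major down is a diminished fourth, so every note moves down by that interval.
Db5 to A4
C4 to G#3
Ab4 to E4
F5 to C#5
Ab6 to E6
A#6 to E##6

A4 G#3 E4 C#5 E6 E##6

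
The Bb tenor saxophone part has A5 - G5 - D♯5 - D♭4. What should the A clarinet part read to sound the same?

Bb4 Ab4 E4 Ebb3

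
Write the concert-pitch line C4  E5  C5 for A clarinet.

Eb4 G5 Eb5

The A clarinet sounds a minor third below written, so the written part must be a minor third above concert — transpose each note up.
C4 becomes Eb4
E5 becomes G5
C5 becomes Eb5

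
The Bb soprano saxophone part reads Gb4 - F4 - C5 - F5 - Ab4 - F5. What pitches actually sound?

Fb4 Eb4 Bb4 Eb5 Gb4 Eb5

Written C4 on the Bb soprano saxophone sounds as Bb3, a major second lower; apply that shift to every note.
Gb4 to Fb4
F4 to Eb4
C5 to Bb4
F5 to Eb5
Ab4 to Gb4
F5 to Eb5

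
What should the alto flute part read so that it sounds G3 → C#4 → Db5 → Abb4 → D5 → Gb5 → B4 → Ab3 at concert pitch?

The alto flute sounds a perfect fourth below written, so the written part must be a perfect fourth above concert — transpose each note up.
G3 to C4
C#4 to F#4
Db5 to Gb5
Abb4 to Dbb5
D5 to G5
Gb5 to Cb6
B4 to E5
Ab3 to Db4

C4 F#4 Gb5 Dbb5 G5 Cb6 E5 Db4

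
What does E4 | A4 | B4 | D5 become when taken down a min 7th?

E4 becomes F#3
A4 becomes B3
B4 becomes C#4
D5 becomes E4

F#3 B3 C#4 E4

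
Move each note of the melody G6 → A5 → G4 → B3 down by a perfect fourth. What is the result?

A perfect fourth down from G6 gives D6.
A5 down a perfect fourth is E5.
G4 down a perfect fourth is D4.
B3 down a perfect fourth is F#3.

D6 E5 D4 F#3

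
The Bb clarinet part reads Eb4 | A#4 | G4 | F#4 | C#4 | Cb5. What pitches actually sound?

Db4 G#4 F4 E4 B3 Bbb4

The Bb clarinet sounds a major second below written, so transpose each written note down a major second.
Eb4 -> Db4
A#4 -> G#4
G4 -> F4
F#4 -> E4
C#4 -> B3
Cb5 -> Bbb4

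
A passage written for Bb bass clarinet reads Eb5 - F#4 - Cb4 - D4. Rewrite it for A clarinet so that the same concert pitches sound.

First find concert pitch: the Bb bass clarinet sounds a major ninth below written, so Eb5 F#4 Cb4 D4 sounds Db4 E3 Bbb2 C3.
Then write for A clarinet: it sounds a minor third below written, so the part must be a minor third above concert.
Db4 → Fb4
E3 → G3
Bbb2 → Dbb3
C3 → Eb3

Fb4 G3 Dbb3 Eb3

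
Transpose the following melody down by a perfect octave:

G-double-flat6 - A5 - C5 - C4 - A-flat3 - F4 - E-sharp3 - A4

Gbb5 A4 C4 C3 Ab2 F3 E#2 A3

Gbb6 to Gbb5
A5 to A4
C5 to C4
C4 to C3
Ab3 to Ab2
F4 to F3
E#3 to E#2
A4 to A3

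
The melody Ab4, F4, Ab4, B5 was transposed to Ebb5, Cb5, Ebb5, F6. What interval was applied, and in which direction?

up a diminished fifth

From Ab4 to Ebb5 is 5 letter names — a fifth of some quality.
Ab4 to Ebb5 is 6 semitones, which makes it a diminished fifth; the second version is higher, so the direction is up.
Checking another pair — B5 → F6 — gives the same interval.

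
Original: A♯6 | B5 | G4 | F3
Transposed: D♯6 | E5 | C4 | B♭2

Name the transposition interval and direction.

down a perfect fifth

Take the first pair: A#6 → D#6. A to D spans 5 letter names, so the interval is some kind of fifth.
D#6 to A#6 is 7 semitones, which makes it a perfect fifth; the second version is lower, so the direction is down.
Checking another pair — F3 → Bb2 — gives the same interval.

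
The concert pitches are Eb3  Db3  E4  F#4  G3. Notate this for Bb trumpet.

Written C4 sounds as Bb3 on the Bb trumpet, so concert pitches are written a major second up.
Eb3 to F3
Db3 to Eb3
E4 to F#4
F#4 to G#4
G3 to A3

F3 Eb3 F#4 G#4 A3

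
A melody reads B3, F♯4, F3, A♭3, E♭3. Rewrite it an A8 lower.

Bb2 F3 Fb2 Abb2 Ebb2

B3 down an augmented octave is Bb2.
F#4 down an augmented octave is F3.
An augmented octave down from F3 gives Fb2.
An augmented octave down from Ab3 gives Abb2.
An augmented octave down from Eb3 gives Ebb2.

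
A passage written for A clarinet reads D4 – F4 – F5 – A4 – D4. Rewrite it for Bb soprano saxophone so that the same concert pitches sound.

C#4 E4 E5 G#4 C#4

First find concert pitch: the A clarinet sounds a minor third below written, so D4 F4 F5 A4 D4 sounds B3 D4 D5 F#4 B3.
Then write for Bb soprano saxophone: it sounds a major second below written, so the part must be a major second above concert.
B3 → C#4
D4 → E4
D5 → E5
F#4 → G#4
B3 → C#4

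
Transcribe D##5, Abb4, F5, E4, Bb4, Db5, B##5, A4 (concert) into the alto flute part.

The alto flute sounds a perfect fourth below written, so the written part must be a perfect fourth above concert — transpose each note up.
D##5 -> G##5
Abb4 -> Dbb5
F5 -> Bb5
E4 -> A4
Bb4 -> Eb5
Db5 -> Gb5
B##5 -> E##6
A4 -> D5

G##5 Dbb5 Bb5 A4 Eb5 Gb5 E##6 D5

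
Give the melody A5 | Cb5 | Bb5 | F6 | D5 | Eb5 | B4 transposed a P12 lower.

A5 to D4
Cb5 to Fb3
Bb5 to Eb4
F6 to Bb4
D5 to G3
Eb5 to Ab3
B4 to E3

D4 Fb3 Eb4 Bb4 G3 Ab3 E3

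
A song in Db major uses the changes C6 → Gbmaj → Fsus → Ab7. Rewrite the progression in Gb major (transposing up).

F6 Cbmaj Bbsus Db7

Db major up to Gb major is a perfect fourth; each chord root moves by that interval while the quality stays the same.
C6: root C up a perfect fourth → F, giving F6.
Gbmaj: root Gb up a perfect fourth → Cb, giving Cbmaj.
Fsus: root F up a perfect fourth → Bb, giving Bbsus.
Ab7: root Ab up a perfect fourth → Db, giving Db7.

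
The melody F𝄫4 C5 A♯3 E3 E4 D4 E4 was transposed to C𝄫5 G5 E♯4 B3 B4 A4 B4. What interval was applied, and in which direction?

From Fbb4 to Cbb5 is 5 letter names — a fifth of some quality.
Fbb4 to Cbb5 is 7 semitones, which makes it a perfect fifth; the second version is higher, so the direction is up.
Checking another pair — E4 → B4 — gives the same interval.

up a perfect fifth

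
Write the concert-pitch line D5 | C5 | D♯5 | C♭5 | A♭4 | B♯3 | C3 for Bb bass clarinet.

The Bb bass clarinet sounds a major ninth below written, so the written part must be a major ninth above concert — transpose each note up.
D5 gives E6
C5 gives D6
D#5 gives E#6
Cb5 gives Db6
Ab4 gives Bb5
B#3 gives C##5
C3 gives D4

E6 D6 E#6 Db6 Bb5 C##5 D4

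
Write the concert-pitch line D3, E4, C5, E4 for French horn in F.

A3 B4 G5 B4

Written C4 sounds as F3 on the French horn in F, so concert pitches are written a perfect fifth up.
D3 → A3
E4 → B4
C5 → G5
E4 → B4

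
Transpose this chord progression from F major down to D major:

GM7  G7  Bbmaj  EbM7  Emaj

F major down to D major is a minor third; each chord root moves by that interval while the quality stays the same.
GM7: root G down a minor third → E, giving EM7.
G7: root G down a minor third → E, giving E7.
Bbmaj: root Bb down a minor third → G, giving Gmaj.
EbM7: root Eb down a minor third → C, giving CM7.
Emaj: root E down a minor third → C#, giving C#maj.

EM7 E7 Gmaj CM7 C#maj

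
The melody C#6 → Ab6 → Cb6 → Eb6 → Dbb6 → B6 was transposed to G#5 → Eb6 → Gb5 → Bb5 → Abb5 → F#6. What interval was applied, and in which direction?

down a perfect fourth

From C#6 to G#5 is 4 letter names — a fourth of some quality.
G#5 to C#6 is 5 semitones, which makes it a perfect fourth; the second version is lower, so the direction is down.
Checking another pair — B6 → F#6 — gives the same interval.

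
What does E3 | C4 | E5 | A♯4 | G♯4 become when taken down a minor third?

E3: a third down reaches C, and 3 semitones makes it C#3.
A minor third down from C4 gives A3.
A minor third down from E5 gives C#5.
A#4 down a minor third is F##4.
A minor third down from G#4 gives E#4.

C#3 A3 C#5 F##4 E#4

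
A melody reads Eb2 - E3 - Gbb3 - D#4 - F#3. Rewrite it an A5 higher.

B2 B#3 Db4 A##4 C##4

Eb2 gives B2
E3 gives B#3
Gbb3 gives Db4
D#4 gives A##4
F#3 gives C##4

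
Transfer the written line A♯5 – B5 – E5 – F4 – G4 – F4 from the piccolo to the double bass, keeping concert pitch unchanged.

A#7 B7 E7 F6 G6 F6

First find concert pitch: the piccolo sounds a perfect octave above written, so A♯5 B5 E5 F4 G4 F4 sounds A#6 B6 E6 F5 G5 F5.
Then write for double bass: it sounds a perfect octave below written, so the part must be a perfect octave above concert.
A#6 → A#7
B6 → B7
E6 → E7
F5 → F6
G5 → G6
F5 → F6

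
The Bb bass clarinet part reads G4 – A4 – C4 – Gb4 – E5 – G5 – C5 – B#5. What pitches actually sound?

Written C4 on the Bb bass clarinet sounds as Bb2, a major ninth lower; apply that shift to every note.
G4 gives F3
A4 gives G3
C4 gives Bb2
Gb4 gives Fb3
E5 gives D4
G5 gives F4
C5 gives Bb3
B#5 gives A#4

F3 G3 Bb2 Fb3 D4 F4 Bb3 A#4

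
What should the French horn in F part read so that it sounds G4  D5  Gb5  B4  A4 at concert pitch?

D5 A5 Db6 F#5 E5

Written C4 sounds as F3 on the French horn in F, so concert pitches are written a perfect fifth up.
G4 becomes D5
D5 becomes A5
Gb5 becomes Db6
B4 becomes F#5
A4 becomes E5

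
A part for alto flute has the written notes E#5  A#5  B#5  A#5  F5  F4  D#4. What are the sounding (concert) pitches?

B#4 E#5 F##5 E#5 C5 C4 A#3

The alto flute sounds a perfect fourth below written, so transpose each written note down a perfect fourth.
E#5 to B#4
A#5 to E#5
B#5 to F##5
A#5 to E#5
F5 to C5
F4 to C4
D#4 to A#3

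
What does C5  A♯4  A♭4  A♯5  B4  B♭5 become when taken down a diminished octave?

C#4 A##3 A3 A##4 B#3 B4

C5 → C#4
A#4 → A##3
Ab4 → A3
A#5 → A##4
B4 → B#3
Bb5 → B4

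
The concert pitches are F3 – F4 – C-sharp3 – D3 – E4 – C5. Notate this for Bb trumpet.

The Bb trumpet sounds a major second below written, so the written part must be a major second above concert — transpose each note up.
F3 → G3
F4 → G4
C#3 → D#3
D3 → E3
E4 → F#4
C5 → D5

G3 G4 D#3 E3 F#4 D5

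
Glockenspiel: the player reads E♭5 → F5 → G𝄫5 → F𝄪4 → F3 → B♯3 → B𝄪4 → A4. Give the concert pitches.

The glockenspiel sounds a perfect fifteenth above written, so transpose each written note up a perfect fifteenth.
Eb5 becomes Eb7
F5 becomes F7
Gbb5 becomes Gbb7
F##4 becomes F##6
F3 becomes F5
B#3 becomes B#5
B##4 becomes B##6
A4 becomes A6

Eb7 F7 Gbb7 F##6 F5 B#5 B##6 A6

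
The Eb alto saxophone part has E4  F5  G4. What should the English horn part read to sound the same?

First find concert pitch: the Eb alto saxophone sounds a major sixth below written, so E4 F5 G4 sounds G3 Ab4 Bb3.
Then write for English horn: it sounds a perfect fifth below written, so the part must be a perfect fifth above concert.
G3 → D4
Ab4 → Eb5
Bb3 → F4

D4 Eb5 F4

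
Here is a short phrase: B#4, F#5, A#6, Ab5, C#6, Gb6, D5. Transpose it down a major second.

A#4 E5 G#6 Gb5 B5 Fb6 C5

B#4 to A#4
F#5 to E5
A#6 to G#6
Ab5 to Gb5
C#6 to B5
Gb6 to Fb6
D5 to C5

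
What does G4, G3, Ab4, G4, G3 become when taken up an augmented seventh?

An augmented seventh up from G4 gives F##5.
G3: a seventh up reaches F, and 12 semitones makes it F##4.
Ab4 up an augmented seventh is G#5.
G4: a seventh up reaches F, and 12 semitones makes it F##5.
An augmented seventh up from G3 gives F##4.

F##5 F##4 G#5 F##5 F##4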